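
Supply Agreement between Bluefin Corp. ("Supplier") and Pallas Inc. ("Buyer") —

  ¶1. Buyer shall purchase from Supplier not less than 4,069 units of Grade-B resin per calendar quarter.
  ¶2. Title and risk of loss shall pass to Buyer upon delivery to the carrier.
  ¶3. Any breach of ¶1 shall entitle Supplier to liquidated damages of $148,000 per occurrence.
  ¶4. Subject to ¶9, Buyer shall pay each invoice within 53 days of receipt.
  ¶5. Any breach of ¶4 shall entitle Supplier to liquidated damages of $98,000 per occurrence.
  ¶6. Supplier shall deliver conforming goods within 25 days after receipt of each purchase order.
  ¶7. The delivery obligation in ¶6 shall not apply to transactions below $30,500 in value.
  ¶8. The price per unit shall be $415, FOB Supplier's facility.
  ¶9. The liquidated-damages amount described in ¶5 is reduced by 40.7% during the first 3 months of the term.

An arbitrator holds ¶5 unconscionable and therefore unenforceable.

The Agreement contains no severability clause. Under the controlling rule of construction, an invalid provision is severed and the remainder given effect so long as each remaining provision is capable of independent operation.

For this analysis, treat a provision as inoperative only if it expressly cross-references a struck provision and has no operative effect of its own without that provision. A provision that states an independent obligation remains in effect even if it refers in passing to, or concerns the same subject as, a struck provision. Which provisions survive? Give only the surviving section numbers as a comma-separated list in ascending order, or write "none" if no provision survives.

¶5 is struck. The whole of ¶9 is the introductory reduction to the liquidated-damages amount, defined by reference to ¶5, so ¶9 cannot stand once ¶5 is removed. ¶4 mentions ¶9 but its own obligation stands independently of ¶9, so ¶4 is not affected. With no severability clause, the stated default rule severs what cannot stand and enforces each remaining provision that can operate on its own. ¶1, ¶2, ¶3, ¶4, ¶6, ¶7, and ¶8 remain in effect.

1, 2, 3, 4, 6, 7, 8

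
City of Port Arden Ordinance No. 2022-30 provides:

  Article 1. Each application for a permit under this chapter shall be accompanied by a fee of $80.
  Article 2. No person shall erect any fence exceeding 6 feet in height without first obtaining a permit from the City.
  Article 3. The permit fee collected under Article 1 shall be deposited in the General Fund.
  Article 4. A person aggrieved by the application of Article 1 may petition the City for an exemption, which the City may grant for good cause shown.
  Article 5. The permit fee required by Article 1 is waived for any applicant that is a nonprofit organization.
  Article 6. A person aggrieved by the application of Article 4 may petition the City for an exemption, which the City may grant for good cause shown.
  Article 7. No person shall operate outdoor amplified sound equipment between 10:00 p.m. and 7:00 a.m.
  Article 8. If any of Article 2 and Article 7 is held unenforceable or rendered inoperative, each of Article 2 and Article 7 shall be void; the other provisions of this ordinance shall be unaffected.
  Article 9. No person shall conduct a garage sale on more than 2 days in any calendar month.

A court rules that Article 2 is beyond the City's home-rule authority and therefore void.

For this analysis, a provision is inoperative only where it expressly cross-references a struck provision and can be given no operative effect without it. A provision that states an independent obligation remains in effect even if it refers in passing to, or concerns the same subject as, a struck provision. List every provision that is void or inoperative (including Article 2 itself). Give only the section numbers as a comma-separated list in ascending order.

Article 2 is struck. No other provision's operative terms depend on Article 2. Article 8 declares Article 2 and Article 7 mutually dependent; since one of them has fallen, all of them are of no effect. That brings down Article 7 as well. The remainder continues in force under Article 8. The provisions still in force are Article 1, Article 3, Article 4, Article 5, Article 6, Article 8, and Article 9.

2, 7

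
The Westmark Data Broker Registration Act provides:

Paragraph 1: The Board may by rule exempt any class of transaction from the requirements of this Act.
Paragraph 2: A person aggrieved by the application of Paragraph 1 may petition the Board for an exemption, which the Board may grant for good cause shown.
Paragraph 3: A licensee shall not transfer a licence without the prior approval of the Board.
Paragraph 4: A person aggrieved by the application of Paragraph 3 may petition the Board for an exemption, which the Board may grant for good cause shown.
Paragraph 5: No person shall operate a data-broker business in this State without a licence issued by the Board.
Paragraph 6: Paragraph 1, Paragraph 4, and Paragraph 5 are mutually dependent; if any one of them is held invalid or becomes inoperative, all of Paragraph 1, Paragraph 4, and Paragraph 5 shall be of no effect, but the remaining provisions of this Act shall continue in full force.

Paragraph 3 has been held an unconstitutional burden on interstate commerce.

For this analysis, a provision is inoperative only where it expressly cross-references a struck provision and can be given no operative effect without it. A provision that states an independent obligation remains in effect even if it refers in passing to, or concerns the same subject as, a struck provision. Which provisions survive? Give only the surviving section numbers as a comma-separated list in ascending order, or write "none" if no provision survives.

Paragraph 3 is struck. The only function of Paragraph 4 is the exemption procedure for Paragraph 3, so it cannot stand once Paragraph 3 is removed. Paragraph 6 declares Paragraph 1, Paragraph 4, and Paragraph 5 mutually dependent; since one of them has fallen, all of them are of no effect. That brings down Paragraph 1 and Paragraph 5 as well. Paragraph 2 in turn depends solely on a provision now struck and likewise falls. The remainder continues in force under Paragraph 6. Only Paragraph 6 remains in effect.

6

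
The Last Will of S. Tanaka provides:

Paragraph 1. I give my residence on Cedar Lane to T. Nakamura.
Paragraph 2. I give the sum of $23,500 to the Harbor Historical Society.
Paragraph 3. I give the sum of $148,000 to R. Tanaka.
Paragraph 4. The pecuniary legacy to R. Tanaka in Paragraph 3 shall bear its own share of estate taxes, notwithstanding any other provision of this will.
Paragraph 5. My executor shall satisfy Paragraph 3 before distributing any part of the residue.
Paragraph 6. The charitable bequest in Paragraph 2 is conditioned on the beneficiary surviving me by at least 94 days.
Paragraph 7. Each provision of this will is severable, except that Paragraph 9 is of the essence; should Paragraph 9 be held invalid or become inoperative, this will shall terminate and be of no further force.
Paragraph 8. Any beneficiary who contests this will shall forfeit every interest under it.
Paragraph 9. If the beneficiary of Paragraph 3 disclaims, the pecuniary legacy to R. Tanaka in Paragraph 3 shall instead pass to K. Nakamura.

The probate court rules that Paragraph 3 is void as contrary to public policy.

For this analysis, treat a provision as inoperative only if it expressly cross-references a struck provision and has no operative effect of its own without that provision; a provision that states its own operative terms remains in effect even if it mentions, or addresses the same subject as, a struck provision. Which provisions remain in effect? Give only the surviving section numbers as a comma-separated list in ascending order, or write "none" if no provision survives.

none

Paragraph 3 is struck. Paragraph 4 has no operative effect of its own apart from Paragraph 3 and is therefore inoperative. Paragraph 5 has no operative effect of its own apart from Paragraph 3 and is therefore inoperative. Paragraph 9 operates only by reference to Paragraph 3, so it falls with Paragraph 3. Paragraph 7 makes Paragraph 9 an essential term, and Paragraph 9 has been rendered inoperative by the cascade; under Paragraph 7, the entire will is therefore void. No provision of the will survives.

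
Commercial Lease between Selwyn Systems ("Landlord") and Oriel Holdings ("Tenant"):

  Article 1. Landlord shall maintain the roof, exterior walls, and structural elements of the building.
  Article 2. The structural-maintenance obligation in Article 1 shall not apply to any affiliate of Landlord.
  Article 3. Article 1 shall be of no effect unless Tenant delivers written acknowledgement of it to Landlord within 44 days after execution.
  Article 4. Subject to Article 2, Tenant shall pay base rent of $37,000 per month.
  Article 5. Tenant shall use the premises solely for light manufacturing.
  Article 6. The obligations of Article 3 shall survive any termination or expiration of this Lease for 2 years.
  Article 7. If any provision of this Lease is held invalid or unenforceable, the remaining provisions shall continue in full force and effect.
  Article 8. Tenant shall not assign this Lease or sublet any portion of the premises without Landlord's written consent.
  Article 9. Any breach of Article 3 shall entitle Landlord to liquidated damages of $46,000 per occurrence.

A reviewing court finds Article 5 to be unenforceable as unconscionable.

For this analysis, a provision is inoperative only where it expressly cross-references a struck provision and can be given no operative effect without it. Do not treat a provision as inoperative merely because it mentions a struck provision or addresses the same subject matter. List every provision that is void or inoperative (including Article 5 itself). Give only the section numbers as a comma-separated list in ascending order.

Article 5 is struck. Nothing else in the Lease is defined by reference to Article 5. Article 7 is a severability clause and preserves every provision that can still be given independent effect. That leaves Article 1, Article 2, Article 3, Article 4, Article 6, Article 7, Article 8, and Article 9 in effect.

5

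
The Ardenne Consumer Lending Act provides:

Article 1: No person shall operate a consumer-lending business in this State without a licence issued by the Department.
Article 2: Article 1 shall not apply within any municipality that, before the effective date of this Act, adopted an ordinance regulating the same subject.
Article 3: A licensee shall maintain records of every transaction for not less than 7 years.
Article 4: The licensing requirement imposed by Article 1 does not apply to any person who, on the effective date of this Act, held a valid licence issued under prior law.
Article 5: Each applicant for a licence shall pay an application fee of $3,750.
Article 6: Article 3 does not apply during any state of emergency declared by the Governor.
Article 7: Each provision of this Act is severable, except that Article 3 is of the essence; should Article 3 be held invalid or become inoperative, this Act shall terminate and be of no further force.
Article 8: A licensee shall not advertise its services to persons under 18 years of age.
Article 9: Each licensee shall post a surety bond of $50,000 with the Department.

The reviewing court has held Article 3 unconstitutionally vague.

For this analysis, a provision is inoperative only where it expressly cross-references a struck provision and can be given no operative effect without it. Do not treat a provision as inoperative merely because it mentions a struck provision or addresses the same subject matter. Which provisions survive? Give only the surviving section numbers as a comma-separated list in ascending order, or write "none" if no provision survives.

none

Article 3 is struck. Article 6 operates only by reference to Article 3, so it falls with Article 3. Article 7 makes Article 3 an essential term, and Article 3 is the provision held invalid; under Article 7, the entire Act is therefore void. No provision of the Act survives.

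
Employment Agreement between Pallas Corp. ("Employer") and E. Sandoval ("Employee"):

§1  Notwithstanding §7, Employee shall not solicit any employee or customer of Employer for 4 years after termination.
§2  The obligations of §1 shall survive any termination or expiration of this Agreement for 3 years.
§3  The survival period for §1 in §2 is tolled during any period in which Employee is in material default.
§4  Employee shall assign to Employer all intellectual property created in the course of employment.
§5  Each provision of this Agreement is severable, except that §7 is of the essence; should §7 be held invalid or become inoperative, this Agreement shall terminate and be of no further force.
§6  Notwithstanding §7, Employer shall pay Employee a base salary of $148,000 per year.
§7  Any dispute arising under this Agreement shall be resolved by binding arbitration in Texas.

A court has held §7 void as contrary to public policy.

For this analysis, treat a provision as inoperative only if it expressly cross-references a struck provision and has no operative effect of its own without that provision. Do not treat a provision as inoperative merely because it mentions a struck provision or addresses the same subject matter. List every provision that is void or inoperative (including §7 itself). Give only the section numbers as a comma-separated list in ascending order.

1, 2, 3, 4, 5, 6, 7

§7 is struck. No other provision's operative terms depend on §7. §5 makes §7 an essential term, and §7 is the provision held invalid; under §5, the entire Agreement is therefore void. No provision of the Agreement survives.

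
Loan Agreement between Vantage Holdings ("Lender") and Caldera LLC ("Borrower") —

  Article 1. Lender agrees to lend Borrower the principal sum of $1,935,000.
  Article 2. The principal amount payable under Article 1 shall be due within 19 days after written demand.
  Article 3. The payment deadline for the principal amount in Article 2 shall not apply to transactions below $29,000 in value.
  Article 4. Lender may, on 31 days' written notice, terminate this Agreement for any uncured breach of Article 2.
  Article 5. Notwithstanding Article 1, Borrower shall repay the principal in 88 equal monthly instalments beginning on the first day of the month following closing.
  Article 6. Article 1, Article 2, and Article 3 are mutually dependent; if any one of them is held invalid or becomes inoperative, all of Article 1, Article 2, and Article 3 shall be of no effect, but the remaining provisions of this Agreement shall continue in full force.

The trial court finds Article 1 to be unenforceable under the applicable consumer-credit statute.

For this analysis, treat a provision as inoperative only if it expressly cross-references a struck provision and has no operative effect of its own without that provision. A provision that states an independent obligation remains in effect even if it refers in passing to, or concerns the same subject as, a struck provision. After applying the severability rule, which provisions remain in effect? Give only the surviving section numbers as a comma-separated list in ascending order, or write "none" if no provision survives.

Article 1 is struck. The whole of Article 2 is the payment deadline for the principal amount, defined by reference to Article 1, so Article 2 cannot stand once Article 1 is removed. Article 3 has no operative effect of its own apart from Article 2 and is therefore inoperative. Article 4 has no operative effect of its own apart from Article 2 and is therefore inoperative. Although Article 5 refers to Article 1, its operative terms do not depend on Article 1, so it remains in effect. Article 6 declares Article 1, Article 2, and Article 3 mutually dependent; since one of them has fallen, all of them are of no effect. The remainder continues in force under Article 6. The provisions still in force are Article 5 and Article 6.

5, 6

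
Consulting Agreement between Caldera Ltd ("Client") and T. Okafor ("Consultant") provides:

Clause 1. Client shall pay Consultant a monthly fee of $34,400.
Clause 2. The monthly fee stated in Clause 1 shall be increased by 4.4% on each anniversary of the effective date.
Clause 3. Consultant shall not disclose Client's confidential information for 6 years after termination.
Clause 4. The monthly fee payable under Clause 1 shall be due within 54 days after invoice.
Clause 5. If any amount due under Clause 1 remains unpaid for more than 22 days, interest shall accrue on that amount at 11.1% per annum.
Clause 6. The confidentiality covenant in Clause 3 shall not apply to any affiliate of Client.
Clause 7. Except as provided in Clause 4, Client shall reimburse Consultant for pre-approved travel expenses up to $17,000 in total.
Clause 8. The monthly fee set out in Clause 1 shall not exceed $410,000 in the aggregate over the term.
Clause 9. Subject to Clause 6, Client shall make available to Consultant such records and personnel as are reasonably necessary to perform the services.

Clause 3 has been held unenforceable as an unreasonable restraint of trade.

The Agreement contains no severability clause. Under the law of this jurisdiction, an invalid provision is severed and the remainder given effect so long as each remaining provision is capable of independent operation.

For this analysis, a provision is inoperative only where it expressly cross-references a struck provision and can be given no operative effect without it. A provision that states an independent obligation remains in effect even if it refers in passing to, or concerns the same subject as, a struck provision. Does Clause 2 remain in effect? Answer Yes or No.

Yes

Clause 3 is struck. The whole of Clause 6 is the carve-out from the confidentiality covenant, defined by reference to Clause 3, so Clause 6 cannot stand once Clause 3 is removed. Although Clause 9 refers to Clause 6, its operative terms do not depend on Clause 6, so it remains in effect. With no severability clause, the stated default rule severs what cannot stand and enforces each remaining provision that can operate on its own. That leaves Clause 1, Clause 2, Clause 4, Clause 5, Clause 7, Clause 8, and Clause 9 in effect. Clause 2 is among the surviving provisions, so the answer is yes.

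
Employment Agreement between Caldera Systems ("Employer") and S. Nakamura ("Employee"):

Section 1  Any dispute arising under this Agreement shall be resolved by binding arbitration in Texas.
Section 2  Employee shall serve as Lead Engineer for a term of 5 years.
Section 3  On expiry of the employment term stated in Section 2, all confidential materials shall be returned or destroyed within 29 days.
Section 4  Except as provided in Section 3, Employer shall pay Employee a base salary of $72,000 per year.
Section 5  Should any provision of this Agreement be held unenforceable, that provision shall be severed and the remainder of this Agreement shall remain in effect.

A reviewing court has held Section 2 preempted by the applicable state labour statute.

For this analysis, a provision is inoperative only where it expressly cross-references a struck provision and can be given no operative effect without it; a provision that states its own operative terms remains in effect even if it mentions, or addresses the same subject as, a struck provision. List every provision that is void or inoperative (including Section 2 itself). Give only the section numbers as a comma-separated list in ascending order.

Section 2 is struck. Section 3 operates only by reference to Section 2, so it falls with Section 2. Although Section 4 refers to Section 3, its operative terms do not depend on Section 3, so it remains in effect. Section 5 is a severability clause and preserves every provision that can still be given independent effect. Section 1, Section 4, and Section 5 remain in effect.

2, 3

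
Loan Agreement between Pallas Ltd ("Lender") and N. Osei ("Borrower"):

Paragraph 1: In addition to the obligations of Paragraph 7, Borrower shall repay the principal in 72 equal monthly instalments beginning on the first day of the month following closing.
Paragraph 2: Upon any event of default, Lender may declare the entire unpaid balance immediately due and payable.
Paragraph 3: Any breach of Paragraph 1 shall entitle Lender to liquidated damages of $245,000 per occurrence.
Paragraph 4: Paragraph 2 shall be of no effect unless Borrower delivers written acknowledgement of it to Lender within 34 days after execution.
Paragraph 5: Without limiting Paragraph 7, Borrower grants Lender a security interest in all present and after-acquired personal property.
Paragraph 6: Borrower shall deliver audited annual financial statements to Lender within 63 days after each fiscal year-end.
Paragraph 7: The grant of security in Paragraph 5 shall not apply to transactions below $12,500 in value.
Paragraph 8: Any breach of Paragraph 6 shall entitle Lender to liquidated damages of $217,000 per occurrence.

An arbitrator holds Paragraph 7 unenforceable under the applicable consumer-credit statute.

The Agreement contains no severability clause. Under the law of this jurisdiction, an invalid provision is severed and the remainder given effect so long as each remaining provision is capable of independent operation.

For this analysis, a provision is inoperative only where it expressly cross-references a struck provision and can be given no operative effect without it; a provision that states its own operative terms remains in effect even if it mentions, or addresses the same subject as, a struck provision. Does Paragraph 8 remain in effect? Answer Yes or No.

Paragraph 7 is struck. Paragraph 5 mentions Paragraph 7 but its own obligation stands independently of Paragraph 7, so Paragraph 5 is not affected. Paragraph 1 mentions Paragraph 7 but its own obligation stands independently of Paragraph 7, so Paragraph 1 is not affected. No other provision's operative terms depend on Paragraph 7. With no severability clause, the stated default rule severs what cannot stand and enforces each remaining provision that can operate on its own. The provisions still in force are Paragraph 1, Paragraph 2, Paragraph 3, Paragraph 4, Paragraph 5, Paragraph 6, and Paragraph 8. Paragraph 8 is among the surviving provisions, so the answer is yes.

Yes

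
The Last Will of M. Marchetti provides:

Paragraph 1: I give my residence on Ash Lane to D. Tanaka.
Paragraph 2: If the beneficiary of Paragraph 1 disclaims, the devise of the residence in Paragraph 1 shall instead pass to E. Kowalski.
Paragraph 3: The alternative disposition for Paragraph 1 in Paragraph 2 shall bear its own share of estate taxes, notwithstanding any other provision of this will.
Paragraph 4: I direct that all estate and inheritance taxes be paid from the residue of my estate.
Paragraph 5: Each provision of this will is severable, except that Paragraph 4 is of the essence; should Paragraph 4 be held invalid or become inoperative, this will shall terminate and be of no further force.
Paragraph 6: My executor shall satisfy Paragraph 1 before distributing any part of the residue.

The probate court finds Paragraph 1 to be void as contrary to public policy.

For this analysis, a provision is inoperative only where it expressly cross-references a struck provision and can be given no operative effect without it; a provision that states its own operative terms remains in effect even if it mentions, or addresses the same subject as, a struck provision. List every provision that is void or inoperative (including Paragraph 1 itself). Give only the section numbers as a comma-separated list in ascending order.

Paragraph 1 is struck. Paragraph 2 operates only by reference to Paragraph 1, so it falls with Paragraph 1. Paragraph 6 has no operative effect of its own apart from Paragraph 1 and is therefore inoperative. Paragraph 3 has no operative effect of its own apart from Paragraph 2 and is therefore inoperative. Paragraph 5 makes Paragraph 4 an essential term, but Paragraph 4 is unaffected, so the severability proviso in Paragraph 5 preserves the remaining provisions. The provisions still in force are Paragraph 4 and Paragraph 5.

1, 2, 3, 6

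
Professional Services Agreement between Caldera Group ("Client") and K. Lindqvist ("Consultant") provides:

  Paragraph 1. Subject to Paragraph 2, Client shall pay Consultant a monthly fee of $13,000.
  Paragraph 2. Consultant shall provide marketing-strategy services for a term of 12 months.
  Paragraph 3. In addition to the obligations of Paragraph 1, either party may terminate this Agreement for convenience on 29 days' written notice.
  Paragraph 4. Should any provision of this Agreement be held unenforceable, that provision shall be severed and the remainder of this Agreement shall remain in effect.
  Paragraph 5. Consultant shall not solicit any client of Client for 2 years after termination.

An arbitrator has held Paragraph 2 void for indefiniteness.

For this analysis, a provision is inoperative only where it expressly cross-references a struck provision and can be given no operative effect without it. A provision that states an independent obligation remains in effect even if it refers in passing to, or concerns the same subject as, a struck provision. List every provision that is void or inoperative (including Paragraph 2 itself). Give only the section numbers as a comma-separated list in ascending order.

2

Paragraph 2 is struck. Paragraph 1 mentions Paragraph 2 but its own obligation stands independently of Paragraph 2, so Paragraph 1 is not affected. No other provision's operative terms depend on Paragraph 2. Under the severability clause in Paragraph 4, the remaining provisions continue in force. That leaves Paragraph 1, Paragraph 3, Paragraph 4, and Paragraph 5 in effect.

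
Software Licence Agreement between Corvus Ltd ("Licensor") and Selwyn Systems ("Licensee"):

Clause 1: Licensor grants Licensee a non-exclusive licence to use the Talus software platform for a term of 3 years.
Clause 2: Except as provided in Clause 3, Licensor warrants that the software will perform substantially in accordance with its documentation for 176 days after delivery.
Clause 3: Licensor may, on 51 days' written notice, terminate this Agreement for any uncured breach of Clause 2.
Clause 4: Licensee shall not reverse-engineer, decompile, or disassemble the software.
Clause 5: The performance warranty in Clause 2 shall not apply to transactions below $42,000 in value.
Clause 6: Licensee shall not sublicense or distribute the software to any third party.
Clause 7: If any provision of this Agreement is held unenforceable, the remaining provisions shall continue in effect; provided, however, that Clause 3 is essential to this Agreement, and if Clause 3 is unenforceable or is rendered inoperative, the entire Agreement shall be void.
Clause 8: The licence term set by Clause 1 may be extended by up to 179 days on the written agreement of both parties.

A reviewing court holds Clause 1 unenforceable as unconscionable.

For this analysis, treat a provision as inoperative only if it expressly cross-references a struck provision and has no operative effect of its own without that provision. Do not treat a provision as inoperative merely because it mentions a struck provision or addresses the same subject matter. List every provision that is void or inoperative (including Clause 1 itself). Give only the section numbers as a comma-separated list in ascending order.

Clause 1 is struck. Clause 8 has no operative effect of its own apart from Clause 1 and is therefore inoperative. Clause 7 makes Clause 3 an essential term, but Clause 3 is unaffected, so the severability proviso in Clause 7 preserves the remaining provisions. The provisions still in force are Clause 2, Clause 3, Clause 4, Clause 5, Clause 6, and Clause 7.

1, 8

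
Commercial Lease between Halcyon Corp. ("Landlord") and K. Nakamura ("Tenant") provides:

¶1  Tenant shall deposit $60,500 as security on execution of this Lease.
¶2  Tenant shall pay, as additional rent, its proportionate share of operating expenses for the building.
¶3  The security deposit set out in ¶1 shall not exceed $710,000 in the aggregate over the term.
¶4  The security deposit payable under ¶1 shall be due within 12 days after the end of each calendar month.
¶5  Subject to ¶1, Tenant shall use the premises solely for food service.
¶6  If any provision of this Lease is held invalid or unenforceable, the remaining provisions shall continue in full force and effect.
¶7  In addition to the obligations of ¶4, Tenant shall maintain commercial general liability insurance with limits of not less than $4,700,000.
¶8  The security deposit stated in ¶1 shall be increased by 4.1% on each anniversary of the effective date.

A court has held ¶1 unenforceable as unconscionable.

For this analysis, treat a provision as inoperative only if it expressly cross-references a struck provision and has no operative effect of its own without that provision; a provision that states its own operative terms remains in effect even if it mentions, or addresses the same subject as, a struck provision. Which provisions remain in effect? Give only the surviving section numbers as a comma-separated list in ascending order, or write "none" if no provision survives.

¶1 is struck. ¶3 does nothing except set the aggregate cap on the security deposit by reference to ¶1; with ¶1 gone it has no independent effect and is inoperative. ¶4 has no operative effect of its own apart from ¶1 and is therefore inoperative. ¶8 has no operative effect of its own apart from ¶1 and is therefore inoperative. ¶5 mentions ¶1 but its own obligation stands independently of ¶1, so ¶5 is not affected. Although ¶7 refers to ¶4, its operative terms do not depend on ¶4, so it remains in effect. ¶6 is a severability clause and preserves every provision that can still be given independent effect. That leaves ¶2, ¶5, ¶6, and ¶7 in effect.

2, 5, 6, 7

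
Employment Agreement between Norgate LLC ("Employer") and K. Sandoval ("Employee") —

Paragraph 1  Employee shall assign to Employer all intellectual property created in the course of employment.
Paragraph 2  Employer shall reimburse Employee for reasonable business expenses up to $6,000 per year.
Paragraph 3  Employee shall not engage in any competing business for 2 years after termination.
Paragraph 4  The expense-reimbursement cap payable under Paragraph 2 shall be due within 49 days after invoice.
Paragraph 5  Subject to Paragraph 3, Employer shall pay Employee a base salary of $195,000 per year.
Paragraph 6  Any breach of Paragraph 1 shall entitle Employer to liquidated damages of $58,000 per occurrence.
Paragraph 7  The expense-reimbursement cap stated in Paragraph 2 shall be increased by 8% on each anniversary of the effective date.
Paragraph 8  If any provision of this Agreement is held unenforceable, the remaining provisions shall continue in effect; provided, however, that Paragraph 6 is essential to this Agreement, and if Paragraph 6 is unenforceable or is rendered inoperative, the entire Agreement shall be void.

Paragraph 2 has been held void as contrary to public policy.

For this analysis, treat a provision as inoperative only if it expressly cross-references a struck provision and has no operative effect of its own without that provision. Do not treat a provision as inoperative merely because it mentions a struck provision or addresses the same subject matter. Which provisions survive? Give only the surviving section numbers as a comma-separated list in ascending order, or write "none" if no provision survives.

Paragraph 2 is struck. Paragraph 4 does nothing except set the payment deadline for the expense-reimbursement cap by reference to Paragraph 2; with Paragraph 2 gone it has no independent effect and is inoperative. Paragraph 7 has no operative effect of its own apart from Paragraph 2 and is therefore inoperative. Paragraph 8 makes Paragraph 6 an essential term, but Paragraph 6 is unaffected, so the severability proviso in Paragraph 8 preserves the remaining provisions. That leaves Paragraph 1, Paragraph 3, Paragraph 5, Paragraph 6, and Paragraph 8 in effect.

1, 3, 5, 6, 8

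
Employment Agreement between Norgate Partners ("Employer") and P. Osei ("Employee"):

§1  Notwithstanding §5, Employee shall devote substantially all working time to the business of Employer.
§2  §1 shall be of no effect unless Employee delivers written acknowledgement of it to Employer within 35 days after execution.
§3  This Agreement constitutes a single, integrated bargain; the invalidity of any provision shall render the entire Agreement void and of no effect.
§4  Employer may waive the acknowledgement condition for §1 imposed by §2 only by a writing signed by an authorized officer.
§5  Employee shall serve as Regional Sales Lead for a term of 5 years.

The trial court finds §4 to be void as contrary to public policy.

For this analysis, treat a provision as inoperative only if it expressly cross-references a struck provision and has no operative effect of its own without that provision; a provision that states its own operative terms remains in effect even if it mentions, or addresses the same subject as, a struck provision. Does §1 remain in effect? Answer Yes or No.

§4 is struck. No other provision's operative terms depend on §4. §3 provides that the Agreement is not severable, so the invalidity of any one provision voids the entire Agreement. No provision of the Agreement survives. §1 is among the inoperative provisions, so the answer is no.

No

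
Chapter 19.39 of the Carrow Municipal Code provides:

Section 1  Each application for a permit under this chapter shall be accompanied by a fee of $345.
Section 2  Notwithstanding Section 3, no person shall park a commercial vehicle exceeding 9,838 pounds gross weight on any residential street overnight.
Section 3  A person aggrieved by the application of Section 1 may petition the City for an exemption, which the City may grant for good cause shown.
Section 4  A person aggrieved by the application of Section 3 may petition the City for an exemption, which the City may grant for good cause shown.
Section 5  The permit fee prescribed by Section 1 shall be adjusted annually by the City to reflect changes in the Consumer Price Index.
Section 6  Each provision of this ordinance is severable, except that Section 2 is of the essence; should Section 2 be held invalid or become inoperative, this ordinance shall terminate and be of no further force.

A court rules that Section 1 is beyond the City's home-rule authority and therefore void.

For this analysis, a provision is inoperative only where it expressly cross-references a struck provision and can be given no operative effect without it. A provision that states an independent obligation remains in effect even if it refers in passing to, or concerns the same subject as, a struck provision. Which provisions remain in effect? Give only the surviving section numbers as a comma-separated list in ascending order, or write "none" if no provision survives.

2, 6

Section 1 is struck. Section 3 has no operative effect of its own apart from Section 1 and is therefore inoperative. Section 5 operates only by reference to Section 1, so it falls with Section 1. Section 4 operates only by reference to Section 3, so it falls with Section 3. Although Section 2 refers to Section 3, its operative terms do not depend on Section 3, so it remains in effect. Section 6 makes Section 2 an essential term, but Section 2 is unaffected, so the severability proviso in Section 6 preserves the remaining provisions. That leaves Section 2 and Section 6 in effect.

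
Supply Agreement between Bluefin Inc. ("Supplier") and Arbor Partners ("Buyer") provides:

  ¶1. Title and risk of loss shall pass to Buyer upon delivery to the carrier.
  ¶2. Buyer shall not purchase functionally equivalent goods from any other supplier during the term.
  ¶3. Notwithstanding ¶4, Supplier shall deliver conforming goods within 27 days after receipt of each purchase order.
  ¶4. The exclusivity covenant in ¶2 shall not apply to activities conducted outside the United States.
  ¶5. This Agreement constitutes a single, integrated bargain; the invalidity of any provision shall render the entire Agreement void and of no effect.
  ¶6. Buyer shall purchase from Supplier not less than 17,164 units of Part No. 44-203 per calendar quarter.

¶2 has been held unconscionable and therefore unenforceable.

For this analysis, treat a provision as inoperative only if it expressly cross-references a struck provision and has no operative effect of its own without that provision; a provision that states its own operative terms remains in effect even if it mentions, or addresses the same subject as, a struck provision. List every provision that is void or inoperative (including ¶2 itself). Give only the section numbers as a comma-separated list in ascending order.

1, 2, 3, 4, 5, 6

¶2 is struck. ¶4 has no operative effect of its own apart from ¶2 and is therefore inoperative. ¶5 provides that the Agreement is not severable, so the invalidity of any one provision voids the entire Agreement. No provision of the Agreement survives.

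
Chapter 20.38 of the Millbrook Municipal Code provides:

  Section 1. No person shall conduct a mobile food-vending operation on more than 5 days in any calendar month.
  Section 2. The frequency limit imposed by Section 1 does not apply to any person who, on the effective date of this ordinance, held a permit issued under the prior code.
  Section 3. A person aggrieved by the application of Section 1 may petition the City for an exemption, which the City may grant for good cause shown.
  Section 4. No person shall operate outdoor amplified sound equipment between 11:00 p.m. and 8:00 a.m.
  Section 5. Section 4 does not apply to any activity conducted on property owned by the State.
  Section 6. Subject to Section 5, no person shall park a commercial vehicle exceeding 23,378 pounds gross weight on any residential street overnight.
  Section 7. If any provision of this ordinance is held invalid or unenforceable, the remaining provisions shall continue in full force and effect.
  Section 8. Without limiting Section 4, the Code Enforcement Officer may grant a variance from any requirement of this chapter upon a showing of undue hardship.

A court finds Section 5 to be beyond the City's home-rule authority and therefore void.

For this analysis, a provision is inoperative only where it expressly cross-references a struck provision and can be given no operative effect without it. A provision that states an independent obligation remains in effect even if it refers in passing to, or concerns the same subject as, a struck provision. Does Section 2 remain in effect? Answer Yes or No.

Section 5 is struck. Although Section 6 refers to Section 5, its operative terms do not depend on Section 5, so it remains in effect. No other provision's operative terms depend on Section 5. Section 7 is a severability clause and preserves every provision that can still be given independent effect. That leaves Section 1, Section 2, Section 3, Section 4, Section 6, Section 7, and Section 8 in effect. Section 2 is among the surviving provisions, so the answer is yes.

Yes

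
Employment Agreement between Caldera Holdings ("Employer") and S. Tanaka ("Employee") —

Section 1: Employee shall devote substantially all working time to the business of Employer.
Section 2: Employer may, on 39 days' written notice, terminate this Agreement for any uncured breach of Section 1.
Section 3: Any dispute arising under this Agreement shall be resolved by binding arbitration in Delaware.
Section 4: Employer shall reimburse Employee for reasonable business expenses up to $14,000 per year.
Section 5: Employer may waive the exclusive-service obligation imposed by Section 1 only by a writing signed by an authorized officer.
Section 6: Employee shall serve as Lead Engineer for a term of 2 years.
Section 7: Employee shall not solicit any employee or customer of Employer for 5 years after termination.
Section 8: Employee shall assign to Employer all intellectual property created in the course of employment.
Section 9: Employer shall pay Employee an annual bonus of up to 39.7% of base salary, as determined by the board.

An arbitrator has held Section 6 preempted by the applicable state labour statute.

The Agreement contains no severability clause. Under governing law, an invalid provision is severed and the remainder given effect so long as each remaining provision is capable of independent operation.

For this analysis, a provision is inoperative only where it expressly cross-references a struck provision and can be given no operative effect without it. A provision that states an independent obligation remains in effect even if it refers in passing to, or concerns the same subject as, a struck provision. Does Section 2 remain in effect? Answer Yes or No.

Yes

Section 6 is struck. No other provision's operative terms depend on Section 6. Under the stated default rule, only provisions that cannot operate independently fall away; the rest are enforced. That leaves Section 1, Section 2, Section 3, Section 4, Section 5, Section 7, Section 8, and Section 9 in effect. Section 2 is among the surviving provisions, so the answer is yes.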